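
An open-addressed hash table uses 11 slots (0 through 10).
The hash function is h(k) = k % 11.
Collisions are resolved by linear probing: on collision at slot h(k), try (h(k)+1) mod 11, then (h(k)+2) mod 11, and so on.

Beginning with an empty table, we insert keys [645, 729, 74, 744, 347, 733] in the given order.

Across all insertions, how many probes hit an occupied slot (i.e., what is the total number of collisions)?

Insert 645: h=7, slot 7 empty → index 7.
Insert 729: h=3, slot 3 empty → index 3.
Insert 74: h=8, slot 8 empty → index 8.
Insert 744: h=7, slots 7,8 occupied → index 9.
Insert 347: h=6, slot 6 empty → index 6.
Insert 733: h=7, slots 7,8,9 occupied → index 10.
Table: [_, _, _, 729, _, _, 347, 645, 74, 744, 733]

5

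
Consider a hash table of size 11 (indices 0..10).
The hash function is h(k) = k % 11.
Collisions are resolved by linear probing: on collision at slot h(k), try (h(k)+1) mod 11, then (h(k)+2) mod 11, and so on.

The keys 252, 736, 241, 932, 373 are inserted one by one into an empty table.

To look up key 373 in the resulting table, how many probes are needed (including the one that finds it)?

4

Insert 252: h=10, slot 10 empty => index 10.
Insert 736: h=10, slot 10 occupied => index 0.
Insert 241: h=10, slots 10,0 occupied => index 1.
Insert 932: h=8, slot 8 empty => index 8.
Insert 373: h=10, slots 10,0,1 occupied => index 2.
Table: [736, 241, 373, -, -, -, -, -, 932, -, 252]
Lookup 373: h=10, probe 10,0,1,2 → found at 2.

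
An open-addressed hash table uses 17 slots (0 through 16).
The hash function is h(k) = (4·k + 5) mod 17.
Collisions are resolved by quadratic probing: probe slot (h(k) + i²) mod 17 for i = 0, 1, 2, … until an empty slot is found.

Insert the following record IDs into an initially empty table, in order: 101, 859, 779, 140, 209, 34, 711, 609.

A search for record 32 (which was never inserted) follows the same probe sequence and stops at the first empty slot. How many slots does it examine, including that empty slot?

101 hashes to 1; slot 1 is free -> place at 1.
859 hashes to 7; slot 7 is free -> place at 7.
779 hashes to 10; slot 10 is free -> place at 10.
140 hashes to 4; slot 4 is free -> place at 4.
209 hashes to 8; slot 8 is free -> place at 8.
34 hashes to 5; slot 5 is free -> place at 5.
711 hashes to 10; 10 taken -> place at 11.
609 hashes to 10; 10,11 taken -> place at 14.
Table: [-, 101, -, -, 140, 34, -, 859, 209, -, 779, 711, -, -, 609, -, -]
Lookup 32: h=14, probe 14,15 → slot 15 empty, not found.

2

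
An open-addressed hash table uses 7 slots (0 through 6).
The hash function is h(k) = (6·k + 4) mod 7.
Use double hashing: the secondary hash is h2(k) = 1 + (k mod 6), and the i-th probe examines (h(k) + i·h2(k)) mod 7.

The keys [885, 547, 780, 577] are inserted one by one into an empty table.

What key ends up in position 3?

547

885 hashes to 1; slot 1 is free -> place at 1.
547 hashes to 3; slot 3 is free -> place at 3.
780 hashes to 1, h2=1; 1 taken -> place at 2.
577 hashes to 1, h2=2; 1,3 taken -> place at 5.
Table: [_, 885, 780, 547, _, 577, _]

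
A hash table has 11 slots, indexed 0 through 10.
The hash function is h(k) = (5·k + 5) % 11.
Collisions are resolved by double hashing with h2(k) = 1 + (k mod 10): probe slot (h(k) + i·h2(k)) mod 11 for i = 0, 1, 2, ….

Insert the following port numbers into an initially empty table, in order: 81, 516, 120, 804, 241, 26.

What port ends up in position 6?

Insert 81: h=3, slot 3 empty -> index 3.
Insert 516: h=0, slot 0 empty -> index 0.
Insert 120: h=0, h2=1, slot 0 occupied -> index 1.
Insert 804: h=10, slot 10 empty -> index 10.
Insert 241: h=0, h2=2, slot 0 occupied -> index 2.
Insert 26: h=3, h2=7, slots 3,10 occupied -> index 6.
Table: [516, 120, 241, 81, _, _, 26, _, _, _, 804]

26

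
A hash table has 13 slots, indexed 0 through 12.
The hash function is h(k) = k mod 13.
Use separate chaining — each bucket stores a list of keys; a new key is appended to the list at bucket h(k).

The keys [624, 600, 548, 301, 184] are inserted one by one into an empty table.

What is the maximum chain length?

4

Insert 624: h=0, bucket 0 empty → new chain.
Insert 600: h=2, bucket 2 empty → new chain.
Insert 548: h=2, bucket 2 nonempty → append to chain.
Insert 301: h=2, bucket 2 nonempty → append to chain.
Insert 184: h=2, bucket 2 nonempty → append to chain.
Final buckets:
0: 624
1: ∅
2: 600 -> 548 -> 301 -> 184
3: ∅
4: ∅
5: ∅
6: ∅
7: ∅
8: ∅
9: ∅
10: ∅
11: ∅
12: ∅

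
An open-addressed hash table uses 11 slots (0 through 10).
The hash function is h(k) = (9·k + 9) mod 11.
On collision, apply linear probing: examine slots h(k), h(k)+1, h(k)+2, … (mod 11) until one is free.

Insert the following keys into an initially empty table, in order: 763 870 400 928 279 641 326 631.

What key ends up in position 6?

763 hashes to 1; slot 1 is free => place at 1.
870 hashes to 7; slot 7 is free => place at 7.
400 hashes to 1; 1 taken => place at 2.
928 hashes to 1; 1,2 taken => place at 3.
279 hashes to 1; 1,2,3 taken => place at 4.
641 hashes to 3; 3,4 taken => place at 5.
326 hashes to 6; slot 6 is free => place at 6.
631 hashes to 1; 1,2,3,4,5,6,7 taken => place at 8.
Table: [∅, 763, 400, 928, 279, 641, 326, 870, 631, ∅, ∅]

326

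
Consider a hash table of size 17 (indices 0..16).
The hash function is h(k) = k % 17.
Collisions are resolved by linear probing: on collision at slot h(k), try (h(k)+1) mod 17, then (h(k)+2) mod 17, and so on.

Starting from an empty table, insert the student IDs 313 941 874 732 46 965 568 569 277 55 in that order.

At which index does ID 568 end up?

9

313 hashes to 7; slot 7 is free => place at 7.
941 hashes to 6; slot 6 is free => place at 6.
874 hashes to 7; 7 taken => place at 8.
732 hashes to 1; slot 1 is free => place at 1.
46 hashes to 12; slot 12 is free => place at 12.
965 hashes to 13; slot 13 is free => place at 13.
568 hashes to 7; 7,8 taken => place at 9.
569 hashes to 8; 8,9 taken => place at 10.
277 hashes to 5; slot 5 is free => place at 5.
55 hashes to 4; slot 4 is free => place at 4.
Table: [—, 732, —, —, 55, 277, 941, 313, 874, 568, 569, —, 46, 965, —, —, —]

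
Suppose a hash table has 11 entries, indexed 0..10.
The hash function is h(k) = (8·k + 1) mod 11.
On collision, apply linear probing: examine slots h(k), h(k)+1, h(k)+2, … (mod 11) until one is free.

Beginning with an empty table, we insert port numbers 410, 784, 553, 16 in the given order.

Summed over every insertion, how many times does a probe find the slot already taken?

Insert 410: h=3, slot 3 empty -> index 3.
Insert 784: h=3, slot 3 occupied -> index 4.
Insert 553: h=3, slots 3,4 occupied -> index 5.
Insert 16: h=8, slot 8 empty -> index 8.
Table: [∅, ∅, ∅, 410, 784, 553, ∅, ∅, 16, ∅, ∅]

3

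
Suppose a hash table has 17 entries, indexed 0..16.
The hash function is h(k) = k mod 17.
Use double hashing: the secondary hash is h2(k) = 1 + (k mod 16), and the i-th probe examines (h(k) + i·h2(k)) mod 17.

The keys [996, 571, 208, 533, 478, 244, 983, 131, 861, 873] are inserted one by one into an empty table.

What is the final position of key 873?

Insert 996: h=10, slot 10 empty -> index 10.
Insert 571: h=10, h2=12, slot 10 occupied -> index 5.
Insert 208: h=4, slot 4 empty -> index 4.
Insert 533: h=6, slot 6 empty -> index 6.
Insert 478: h=2, slot 2 empty -> index 2.
Insert 244: h=6, h2=5, slot 6 occupied -> index 11.
Insert 983: h=14, slot 14 empty -> index 14.
Insert 131: h=12, slot 12 empty -> index 12.
Insert 861: h=11, h2=14, slot 11 occupied -> index 8.
Insert 873: h=6, h2=10, slot 6 occupied -> index 16.
Table: [., ., 478, ., 208, 571, 533, ., 861, ., 996, 244, 131, ., 983, ., 873]

16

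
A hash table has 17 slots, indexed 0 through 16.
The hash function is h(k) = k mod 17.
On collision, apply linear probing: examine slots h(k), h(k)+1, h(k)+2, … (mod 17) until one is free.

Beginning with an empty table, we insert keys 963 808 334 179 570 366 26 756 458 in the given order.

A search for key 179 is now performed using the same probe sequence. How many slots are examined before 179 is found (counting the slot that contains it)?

963 hashes to 11; slot 11 is free => place at 11.
808 hashes to 9; slot 9 is free => place at 9.
334 hashes to 11; 11 taken => place at 12.
179 hashes to 9; 9 taken => place at 10.
570 hashes to 9; 9,10,11,12 taken => place at 13.
366 hashes to 9; 9,10,11,12,13 taken => place at 14.
26 hashes to 9; 9,10,11,12,13,14 taken => place at 15.
756 hashes to 8; slot 8 is free => place at 8.
458 hashes to 16; slot 16 is free => place at 16.
Table: [., ., ., ., ., ., ., ., 756, 808, 179, 963, 334, 570, 366, 26, 458]
Lookup 179: h=9, probe 9,10 → found at 10.

2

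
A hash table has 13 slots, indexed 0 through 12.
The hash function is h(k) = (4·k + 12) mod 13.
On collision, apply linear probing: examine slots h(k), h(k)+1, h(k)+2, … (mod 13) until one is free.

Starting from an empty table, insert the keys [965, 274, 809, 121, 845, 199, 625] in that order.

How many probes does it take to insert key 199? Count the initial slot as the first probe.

3

965: h=11 => slot 11
274: h=3 => slot 3
809: h=11, probe 11,12 => slot 12
121: h=2 => slot 2
845: h=12, probe 12,0 => slot 0
199: h=2, probe 2,3,4 => slot 4
625: h=3, probe 3,4,5 => slot 5
Table: [845, —, 121, 274, 199, 625, —, —, —, —, —, 965, 809]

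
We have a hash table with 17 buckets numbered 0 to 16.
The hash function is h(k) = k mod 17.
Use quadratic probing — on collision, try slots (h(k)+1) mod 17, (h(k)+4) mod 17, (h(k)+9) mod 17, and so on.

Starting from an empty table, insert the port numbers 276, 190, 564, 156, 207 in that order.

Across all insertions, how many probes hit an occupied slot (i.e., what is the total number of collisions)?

276 hashes to 4; slot 4 is free → place at 4.
190 hashes to 3; slot 3 is free → place at 3.
564 hashes to 3; 3,4 taken → place at 7.
156 hashes to 3; 3,4,7 taken → place at 12.
207 hashes to 3; 3,4,7,12 taken → place at 2.
Table: [—, —, 207, 190, 276, —, —, 564, —, —, —, —, 156, —, —, —, —]

9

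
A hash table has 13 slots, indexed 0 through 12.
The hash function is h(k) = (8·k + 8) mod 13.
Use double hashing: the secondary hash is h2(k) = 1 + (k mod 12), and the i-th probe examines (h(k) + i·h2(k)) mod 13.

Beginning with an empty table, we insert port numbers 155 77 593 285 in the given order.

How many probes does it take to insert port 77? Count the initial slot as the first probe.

155 hashes to 0; slot 0 is free -> place at 0.
77 hashes to 0, h2=6; 0 taken -> place at 6.
593 hashes to 7; slot 7 is free -> place at 7.
285 hashes to 0, h2=10; 0 taken -> place at 10.
Table: [155, -, -, -, -, -, 77, 593, -, -, 285, -, -]

2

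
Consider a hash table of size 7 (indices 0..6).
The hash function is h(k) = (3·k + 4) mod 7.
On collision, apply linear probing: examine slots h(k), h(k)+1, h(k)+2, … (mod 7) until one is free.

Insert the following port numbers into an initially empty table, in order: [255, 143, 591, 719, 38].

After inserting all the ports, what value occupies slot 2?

38

Insert 255: h=6, slot 6 empty -> index 6.
Insert 143: h=6, slot 6 occupied -> index 0.
Insert 591: h=6, slots 6,0 occupied -> index 1.
Insert 719: h=5, slot 5 empty -> index 5.
Insert 38: h=6, slots 6,0,1 occupied -> index 2.
Table: [143, 591, 38, _, _, 719, 255]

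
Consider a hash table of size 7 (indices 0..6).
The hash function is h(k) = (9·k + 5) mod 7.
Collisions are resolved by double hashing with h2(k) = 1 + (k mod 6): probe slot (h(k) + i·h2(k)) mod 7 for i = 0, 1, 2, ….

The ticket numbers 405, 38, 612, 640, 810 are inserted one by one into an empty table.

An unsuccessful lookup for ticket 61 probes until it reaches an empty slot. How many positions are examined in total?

405 hashes to 3; slot 3 is free → place at 3.
38 hashes to 4; slot 4 is free → place at 4.
612 hashes to 4, h2=1; 4 taken → place at 5.
640 hashes to 4, h2=5; 4 taken → place at 2.
810 hashes to 1; slot 1 is free → place at 1.
Table: [., 810, 640, 405, 38, 612, .]
Lookup 61: h=1, h2=2, probe 1,3,5,0 → slot 0 empty, not found.

4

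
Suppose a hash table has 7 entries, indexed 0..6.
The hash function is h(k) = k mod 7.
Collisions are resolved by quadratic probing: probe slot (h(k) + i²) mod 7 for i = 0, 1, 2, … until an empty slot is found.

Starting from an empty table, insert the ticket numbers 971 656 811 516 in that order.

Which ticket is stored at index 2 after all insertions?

516

971: h=5 → slot 5
656: h=5, probe 5,6 → slot 6
811: h=6, probe 6,0 → slot 0
516: h=5, probe 5,6,2 → slot 2
Table: [811, _, 516, _, _, 971, 656]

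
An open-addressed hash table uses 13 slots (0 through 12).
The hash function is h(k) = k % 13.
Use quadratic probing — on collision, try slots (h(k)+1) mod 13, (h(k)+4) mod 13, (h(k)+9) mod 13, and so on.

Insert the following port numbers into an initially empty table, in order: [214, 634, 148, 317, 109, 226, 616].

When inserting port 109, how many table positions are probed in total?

4

Insert 214: h=6, slot 6 empty => index 6.
Insert 634: h=10, slot 10 empty => index 10.
Insert 148: h=5, slot 5 empty => index 5.
Insert 317: h=5, slots 5,6 occupied => index 9.
Insert 109: h=5, slots 5,6,9 occupied => index 1.
Insert 226: h=5, slots 5,6,9,1 occupied => index 8.
Insert 616: h=5, slots 5,6,9,1,8 occupied => index 4.
Table: [—, 109, —, —, 616, 148, 214, —, 226, 317, 634, —, —]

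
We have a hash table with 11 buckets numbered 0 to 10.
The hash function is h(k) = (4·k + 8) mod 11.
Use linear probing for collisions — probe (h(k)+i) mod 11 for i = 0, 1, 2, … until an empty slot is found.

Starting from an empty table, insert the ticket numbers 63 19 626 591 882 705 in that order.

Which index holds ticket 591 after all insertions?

9

63: h=7 -> slot 7
19: h=7, probe 7,8 -> slot 8
626: h=4 -> slot 4
591: h=7, probe 7,8,9 -> slot 9
882: h=5 -> slot 5
705: h=1 -> slot 1
Table: [∅, 705, ∅, ∅, 626, 882, ∅, 63, 19, 591, ∅]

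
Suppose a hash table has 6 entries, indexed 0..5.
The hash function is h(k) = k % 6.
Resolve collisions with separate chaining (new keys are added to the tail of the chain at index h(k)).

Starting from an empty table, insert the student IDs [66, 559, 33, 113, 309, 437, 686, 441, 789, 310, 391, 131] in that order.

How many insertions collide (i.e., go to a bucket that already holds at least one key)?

6

66 -> bucket 0
559 -> bucket 1
33 -> bucket 3
113 -> bucket 5
309 -> bucket 3 (collision)
437 -> bucket 5 (collision)
686 -> bucket 2
441 -> bucket 3 (collision)
789 -> bucket 3 (collision)
310 -> bucket 4
391 -> bucket 1 (collision)
131 -> bucket 5 (collision)
Final buckets:
0: 66
1: 559 -> 391
2: 686
3: 33 -> 309 -> 441 -> 789
4: 310
5: 113 -> 437 -> 131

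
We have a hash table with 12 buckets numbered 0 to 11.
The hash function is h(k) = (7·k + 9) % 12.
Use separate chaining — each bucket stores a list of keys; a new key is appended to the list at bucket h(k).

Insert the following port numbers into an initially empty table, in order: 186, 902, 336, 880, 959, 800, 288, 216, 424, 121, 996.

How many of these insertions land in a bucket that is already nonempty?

4

Insert 186: h=3, bucket 3 empty → new chain.
Insert 902: h=11, bucket 11 empty → new chain.
Insert 336: h=9, bucket 9 empty → new chain.
Insert 880: h=1, bucket 1 empty → new chain.
Insert 959: h=2, bucket 2 empty → new chain.
Insert 800: h=5, bucket 5 empty → new chain.
Insert 288: h=9, bucket 9 nonempty → append to chain.
Insert 216: h=9, bucket 9 nonempty → append to chain.
Insert 424: h=1, bucket 1 nonempty → append to chain.
Insert 121: h=4, bucket 4 empty → new chain.
Insert 996: h=9, bucket 9 nonempty → append to chain.
Final buckets:
0: _
1: 880 -> 424
2: 959
3: 186
4: 121
5: 800
6: _
7: _
8: _
9: 336 -> 288 -> 216 -> 996
10: _
11: 902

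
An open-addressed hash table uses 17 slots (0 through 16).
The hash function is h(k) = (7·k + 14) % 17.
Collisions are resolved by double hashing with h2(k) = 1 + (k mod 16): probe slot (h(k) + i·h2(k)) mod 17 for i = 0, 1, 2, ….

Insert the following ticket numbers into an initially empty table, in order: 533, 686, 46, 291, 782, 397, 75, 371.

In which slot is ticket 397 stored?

2

533: h=5 → slot 5
686: h=5, h2=15, probe 5,3 → slot 3
46: h=13 → slot 13
291: h=11 → slot 11
782: h=14 → slot 14
397: h=5, h2=14, probe 5,2 → slot 2
75: h=12 → slot 12
371: h=10 → slot 10
Table: [—, —, 397, 686, —, 533, —, —, —, —, 371, 291, 75, 46, 782, —, —]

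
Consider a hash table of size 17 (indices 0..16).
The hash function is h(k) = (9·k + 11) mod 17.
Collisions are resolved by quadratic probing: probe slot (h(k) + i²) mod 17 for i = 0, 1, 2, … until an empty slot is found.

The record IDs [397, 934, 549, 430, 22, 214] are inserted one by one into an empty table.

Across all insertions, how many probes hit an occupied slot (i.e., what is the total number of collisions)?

397 hashes to 14; slot 14 is free -> place at 14.
934 hashes to 2; slot 2 is free -> place at 2.
549 hashes to 5; slot 5 is free -> place at 5.
430 hashes to 5; 5 taken -> place at 6.
22 hashes to 5; 5,6 taken -> place at 9.
214 hashes to 16; slot 16 is free -> place at 16.
Table: [-, -, 934, -, -, 549, 430, -, -, 22, -, -, -, -, 397, -, 214]

3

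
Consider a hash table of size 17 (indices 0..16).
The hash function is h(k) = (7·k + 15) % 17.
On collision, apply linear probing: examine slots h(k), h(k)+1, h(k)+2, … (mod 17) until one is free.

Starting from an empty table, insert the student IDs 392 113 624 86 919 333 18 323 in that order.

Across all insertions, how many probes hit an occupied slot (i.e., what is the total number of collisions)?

392 hashes to 5; slot 5 is free -> place at 5.
113 hashes to 7; slot 7 is free -> place at 7.
624 hashes to 14; slot 14 is free -> place at 14.
86 hashes to 5; 5 taken -> place at 6.
919 hashes to 5; 5,6,7 taken -> place at 8.
333 hashes to 0; slot 0 is free -> place at 0.
18 hashes to 5; 5,6,7,8 taken -> place at 9.
323 hashes to 15; slot 15 is free -> place at 15.
Table: [333, ∅, ∅, ∅, ∅, 392, 86, 113, 919, 18, ∅, ∅, ∅, ∅, 624, 323, ∅]

8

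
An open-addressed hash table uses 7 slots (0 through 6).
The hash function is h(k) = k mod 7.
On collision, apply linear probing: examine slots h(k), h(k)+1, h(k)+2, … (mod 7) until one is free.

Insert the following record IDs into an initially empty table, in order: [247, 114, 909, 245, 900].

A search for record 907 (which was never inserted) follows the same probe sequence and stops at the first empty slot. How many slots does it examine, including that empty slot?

2

247 hashes to 2; slot 2 is free → place at 2.
114 hashes to 2; 2 taken → place at 3.
909 hashes to 6; slot 6 is free → place at 6.
245 hashes to 0; slot 0 is free → place at 0.
900 hashes to 4; slot 4 is free → place at 4.
Table: [245, _, 247, 114, 900, _, 909]
Lookup 907: h=4, probe 4,5 → slot 5 empty, not found.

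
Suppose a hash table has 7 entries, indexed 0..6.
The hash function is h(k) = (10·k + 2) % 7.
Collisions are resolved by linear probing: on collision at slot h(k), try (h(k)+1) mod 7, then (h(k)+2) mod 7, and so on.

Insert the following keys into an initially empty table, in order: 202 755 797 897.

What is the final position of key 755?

202: h=6 => slot 6
755: h=6, probe 6,0 => slot 0
797: h=6, probe 6,0,1 => slot 1
897: h=5 => slot 5
Table: [755, 797, ∅, ∅, ∅, 897, 202]

0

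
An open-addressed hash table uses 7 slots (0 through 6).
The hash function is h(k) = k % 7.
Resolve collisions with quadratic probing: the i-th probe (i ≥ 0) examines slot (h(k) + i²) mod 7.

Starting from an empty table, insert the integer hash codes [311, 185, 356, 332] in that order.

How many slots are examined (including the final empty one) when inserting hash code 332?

3

Insert 311: h=3, slot 3 empty => index 3.
Insert 185: h=3, slot 3 occupied => index 4.
Insert 356: h=6, slot 6 empty => index 6.
Insert 332: h=3, slots 3,4 occupied => index 0.
Table: [332, _, _, 311, 185, _, 356]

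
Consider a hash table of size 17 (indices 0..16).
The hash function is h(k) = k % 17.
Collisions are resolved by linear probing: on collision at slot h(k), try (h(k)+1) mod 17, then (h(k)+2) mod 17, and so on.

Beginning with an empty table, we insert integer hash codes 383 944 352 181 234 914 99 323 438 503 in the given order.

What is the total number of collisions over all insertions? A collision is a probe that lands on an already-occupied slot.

14

Insert 383: h=9, slot 9 empty → index 9.
Insert 944: h=9, slot 9 occupied → index 10.
Insert 352: h=12, slot 12 empty → index 12.
Insert 181: h=11, slot 11 empty → index 11.
Insert 234: h=13, slot 13 empty → index 13.
Insert 914: h=13, slot 13 occupied → index 14.
Insert 99: h=14, slot 14 occupied → index 15.
Insert 323: h=0, slot 0 empty → index 0.
Insert 438: h=13, slots 13,14,15 occupied → index 16.
Insert 503: h=10, slots 10,11,12,13,14,15,16,0 occupied → index 1.
Table: [323, 503, ∅, ∅, ∅, ∅, ∅, ∅, ∅, 383, 944, 181, 352, 234, 914, 99, 438]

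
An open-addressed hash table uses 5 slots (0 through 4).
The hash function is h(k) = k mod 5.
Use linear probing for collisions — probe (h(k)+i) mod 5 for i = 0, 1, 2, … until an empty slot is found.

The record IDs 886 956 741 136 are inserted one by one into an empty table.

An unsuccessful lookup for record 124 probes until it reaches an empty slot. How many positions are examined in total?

2

Insert 886: h=1, slot 1 empty => index 1.
Insert 956: h=1, slot 1 occupied => index 2.
Insert 741: h=1, slots 1,2 occupied => index 3.
Insert 136: h=1, slots 1,2,3 occupied => index 4.
Table: [∅, 886, 956, 741, 136]
Lookup 124: h=4, probe 4,0 → slot 0 empty, not found.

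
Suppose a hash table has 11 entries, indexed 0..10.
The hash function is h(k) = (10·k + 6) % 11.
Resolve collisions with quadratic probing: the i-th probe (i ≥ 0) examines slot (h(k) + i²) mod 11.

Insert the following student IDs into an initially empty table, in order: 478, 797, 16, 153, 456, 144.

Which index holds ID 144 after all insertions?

478: h=1 => slot 1
797: h=1, probe 1,2 => slot 2
16: h=1, probe 1,2,5 => slot 5
153: h=7 => slot 7
456: h=1, probe 1,2,5,10 => slot 10
144: h=5, probe 5,6 => slot 6
Table: [., 478, 797, ., ., 16, 144, 153, ., ., 456]

6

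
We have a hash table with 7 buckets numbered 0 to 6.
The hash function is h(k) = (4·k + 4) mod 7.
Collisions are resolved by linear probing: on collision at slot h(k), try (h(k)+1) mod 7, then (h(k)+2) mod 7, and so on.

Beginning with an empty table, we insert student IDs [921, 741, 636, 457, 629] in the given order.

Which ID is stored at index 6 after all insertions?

921 hashes to 6; slot 6 is free => place at 6.
741 hashes to 0; slot 0 is free => place at 0.
636 hashes to 0; 0 taken => place at 1.
457 hashes to 5; slot 5 is free => place at 5.
629 hashes to 0; 0,1 taken => place at 2.
Table: [741, 636, 629, ∅, ∅, 457, 921]

921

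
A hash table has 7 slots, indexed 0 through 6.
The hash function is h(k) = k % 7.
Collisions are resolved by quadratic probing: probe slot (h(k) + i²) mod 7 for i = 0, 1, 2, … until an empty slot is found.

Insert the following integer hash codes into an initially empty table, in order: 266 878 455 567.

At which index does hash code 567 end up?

Insert 266: h=0, slot 0 empty => index 0.
Insert 878: h=3, slot 3 empty => index 3.
Insert 455: h=0, slot 0 occupied => index 1.
Insert 567: h=0, slots 0,1 occupied => index 4.
Table: [266, 455, —, 878, 567, —, —]

4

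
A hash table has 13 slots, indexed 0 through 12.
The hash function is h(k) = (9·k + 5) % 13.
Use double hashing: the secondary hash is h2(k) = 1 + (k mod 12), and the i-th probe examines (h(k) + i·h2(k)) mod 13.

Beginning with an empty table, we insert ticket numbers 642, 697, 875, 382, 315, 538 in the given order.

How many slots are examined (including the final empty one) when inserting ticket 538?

642: h=11 => slot 11
697: h=12 => slot 12
875: h=2 => slot 2
382: h=11, h2=11, probe 11,9 => slot 9
315: h=6 => slot 6
538: h=11, h2=11, probe 11,9,7 => slot 7
Table: [—, —, 875, —, —, —, 315, 538, —, 382, —, 642, 697]

3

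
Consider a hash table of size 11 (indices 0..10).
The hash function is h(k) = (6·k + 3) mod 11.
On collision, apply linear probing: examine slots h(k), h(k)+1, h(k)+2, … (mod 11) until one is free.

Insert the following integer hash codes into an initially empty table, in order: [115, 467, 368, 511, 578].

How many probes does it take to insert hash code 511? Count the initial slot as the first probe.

115 hashes to 0; slot 0 is free -> place at 0.
467 hashes to 0; 0 taken -> place at 1.
368 hashes to 0; 0,1 taken -> place at 2.
511 hashes to 0; 0,1,2 taken -> place at 3.
578 hashes to 6; slot 6 is free -> place at 6.
Table: [115, 467, 368, 511, —, —, 578, —, —, —, —]

4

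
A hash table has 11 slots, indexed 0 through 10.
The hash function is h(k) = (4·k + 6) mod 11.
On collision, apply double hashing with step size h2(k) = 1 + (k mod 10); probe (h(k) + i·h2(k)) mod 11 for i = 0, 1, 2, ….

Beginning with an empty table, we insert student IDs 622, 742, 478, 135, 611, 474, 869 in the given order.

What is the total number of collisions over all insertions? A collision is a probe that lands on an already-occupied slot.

622: h=8 → slot 8
742: h=4 → slot 4
478: h=4, h2=9, probe 4,2 → slot 2
135: h=7 → slot 7
611: h=8, h2=2, probe 8,10 → slot 10
474: h=10, h2=5, probe 10,4,9 → slot 9
869: h=6 → slot 6
Table: [., ., 478, ., 742, ., 869, 135, 622, 474, 611]

4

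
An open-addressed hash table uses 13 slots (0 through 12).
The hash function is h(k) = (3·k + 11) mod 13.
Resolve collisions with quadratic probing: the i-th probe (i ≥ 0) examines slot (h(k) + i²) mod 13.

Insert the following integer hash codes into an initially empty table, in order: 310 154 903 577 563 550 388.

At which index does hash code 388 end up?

9

310 hashes to 5; slot 5 is free → place at 5.
154 hashes to 5; 5 taken → place at 6.
903 hashes to 3; slot 3 is free → place at 3.
577 hashes to 0; slot 0 is free → place at 0.
563 hashes to 10; slot 10 is free → place at 10.
550 hashes to 10; 10 taken → place at 11.
388 hashes to 5; 5,6 taken → place at 9.
Table: [577, ., ., 903, ., 310, 154, ., ., 388, 563, 550, .]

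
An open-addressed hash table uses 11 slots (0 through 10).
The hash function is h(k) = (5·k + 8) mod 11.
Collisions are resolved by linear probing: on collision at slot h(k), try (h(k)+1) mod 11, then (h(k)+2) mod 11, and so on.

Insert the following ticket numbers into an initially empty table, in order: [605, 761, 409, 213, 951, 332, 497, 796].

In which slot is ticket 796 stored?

605 hashes to 8; slot 8 is free → place at 8.
761 hashes to 7; slot 7 is free → place at 7.
409 hashes to 7; 7,8 taken → place at 9.
213 hashes to 6; slot 6 is free → place at 6.
951 hashes to 0; slot 0 is free → place at 0.
332 hashes to 7; 7,8,9 taken → place at 10.
497 hashes to 7; 7,8,9,10,0 taken → place at 1.
796 hashes to 6; 6,7,8,9,10,0,1 taken → place at 2.
Table: [951, 497, 796, —, —, —, 213, 761, 605, 409, 332]

2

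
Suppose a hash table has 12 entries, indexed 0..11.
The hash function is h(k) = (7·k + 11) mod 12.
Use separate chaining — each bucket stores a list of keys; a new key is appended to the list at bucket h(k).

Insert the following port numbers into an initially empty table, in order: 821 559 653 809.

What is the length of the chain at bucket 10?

3

821 -> bucket 10
559 -> bucket 0
653 -> bucket 10 (collision)
809 -> bucket 10 (collision)
Final buckets:
0: 559
1: _
2: _
3: _
4: _
5: _
6: _
7: _
8: _
9: _
10: 821 -> 653 -> 809
11: _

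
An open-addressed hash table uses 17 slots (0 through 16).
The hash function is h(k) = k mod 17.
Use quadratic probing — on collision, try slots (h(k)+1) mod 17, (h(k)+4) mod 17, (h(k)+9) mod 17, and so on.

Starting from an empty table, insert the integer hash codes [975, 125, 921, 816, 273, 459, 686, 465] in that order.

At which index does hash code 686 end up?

10

975: h=6 -> slot 6
125: h=6, probe 6,7 -> slot 7
921: h=3 -> slot 3
816: h=0 -> slot 0
273: h=1 -> slot 1
459: h=0, probe 0,1,4 -> slot 4
686: h=6, probe 6,7,10 -> slot 10
465: h=6, probe 6,7,10,15 -> slot 15
Table: [816, 273, _, 921, 459, _, 975, 125, _, _, 686, _, _, _, _, 465, _]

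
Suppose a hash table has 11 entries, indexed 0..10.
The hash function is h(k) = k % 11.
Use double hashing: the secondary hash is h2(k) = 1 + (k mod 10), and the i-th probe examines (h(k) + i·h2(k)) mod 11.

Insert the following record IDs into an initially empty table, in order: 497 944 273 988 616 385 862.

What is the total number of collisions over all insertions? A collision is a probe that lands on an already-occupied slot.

5

497 hashes to 2; slot 2 is free → place at 2.
944 hashes to 9; slot 9 is free → place at 9.
273 hashes to 9, h2=4; 9,2 taken → place at 6.
988 hashes to 9, h2=9; 9 taken → place at 7.
616 hashes to 0; slot 0 is free → place at 0.
385 hashes to 0, h2=6; 0,6 taken → place at 1.
862 hashes to 4; slot 4 is free → place at 4.
Table: [616, 385, 497, ., 862, ., 273, 988, ., 944, .]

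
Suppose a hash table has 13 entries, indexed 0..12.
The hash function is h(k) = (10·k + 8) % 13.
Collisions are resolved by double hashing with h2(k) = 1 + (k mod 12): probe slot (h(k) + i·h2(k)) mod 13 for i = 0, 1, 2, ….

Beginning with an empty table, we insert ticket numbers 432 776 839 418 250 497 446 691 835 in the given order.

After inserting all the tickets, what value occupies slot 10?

432: h=12 -> slot 12
776: h=7 -> slot 7
839: h=0 -> slot 0
418: h=2 -> slot 2
250: h=12, h2=11, probe 12,10 -> slot 10
497: h=12, h2=6, probe 12,5 -> slot 5
446: h=9 -> slot 9
691: h=2, h2=8, probe 2,10,5,0,8 -> slot 8
835: h=12, h2=8, probe 12,7,2,10,5,0,8,3 -> slot 3
Table: [839, —, 418, 835, —, 497, —, 776, 691, 446, 250, —, 432]

250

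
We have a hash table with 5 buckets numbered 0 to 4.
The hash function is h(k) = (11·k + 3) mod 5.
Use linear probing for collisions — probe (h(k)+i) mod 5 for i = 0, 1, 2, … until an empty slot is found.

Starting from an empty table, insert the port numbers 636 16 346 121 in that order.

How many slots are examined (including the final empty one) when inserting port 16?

636: h=4 → slot 4
16: h=4, probe 4,0 → slot 0
346: h=4, probe 4,0,1 → slot 1
121: h=4, probe 4,0,1,2 → slot 2
Table: [16, 346, 121, _, 636]

2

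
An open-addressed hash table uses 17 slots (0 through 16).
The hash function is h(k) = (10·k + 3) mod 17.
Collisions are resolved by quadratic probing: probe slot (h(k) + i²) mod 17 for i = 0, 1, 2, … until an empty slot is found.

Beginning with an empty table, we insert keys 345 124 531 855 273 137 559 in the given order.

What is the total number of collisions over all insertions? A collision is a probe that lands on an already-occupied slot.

4

Insert 345: h=2, slot 2 empty -> index 2.
Insert 124: h=2, slot 2 occupied -> index 3.
Insert 531: h=9, slot 9 empty -> index 9.
Insert 855: h=2, slots 2,3 occupied -> index 6.
Insert 273: h=13, slot 13 empty -> index 13.
Insert 137: h=13, slot 13 occupied -> index 14.
Insert 559: h=0, slot 0 empty -> index 0.
Table: [559, —, 345, 124, —, —, 855, —, —, 531, —, —, —, 273, 137, —, —]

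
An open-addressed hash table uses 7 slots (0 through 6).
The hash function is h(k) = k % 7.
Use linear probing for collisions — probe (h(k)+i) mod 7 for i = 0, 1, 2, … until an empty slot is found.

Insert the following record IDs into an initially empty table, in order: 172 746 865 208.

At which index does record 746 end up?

5

Insert 172: h=4, slot 4 empty -> index 4.
Insert 746: h=4, slot 4 occupied -> index 5.
Insert 865: h=4, slots 4,5 occupied -> index 6.
Insert 208: h=5, slots 5,6 occupied -> index 0.
Table: [208, -, -, -, 172, 746, 865]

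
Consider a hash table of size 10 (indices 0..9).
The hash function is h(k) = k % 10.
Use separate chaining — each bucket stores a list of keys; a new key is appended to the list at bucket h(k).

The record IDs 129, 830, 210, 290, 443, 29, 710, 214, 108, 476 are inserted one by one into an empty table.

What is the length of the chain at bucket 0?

4

129 → bucket 9
830 → bucket 0
210 → bucket 0 (collision)
290 → bucket 0 (collision)
443 → bucket 3
29 → bucket 9 (collision)
710 → bucket 0 (collision)
214 → bucket 4
108 → bucket 8
476 → bucket 6
Final buckets:
0: 830 -> 210 -> 290 -> 710
1: ∅
2: ∅
3: 443
4: 214
5: ∅
6: 476
7: ∅
8: 108
9: 129 -> 29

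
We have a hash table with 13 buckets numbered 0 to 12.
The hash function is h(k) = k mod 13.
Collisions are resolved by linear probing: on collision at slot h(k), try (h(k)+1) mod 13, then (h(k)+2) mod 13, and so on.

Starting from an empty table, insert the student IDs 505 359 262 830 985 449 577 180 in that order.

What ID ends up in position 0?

505 hashes to 11; slot 11 is free -> place at 11.
359 hashes to 8; slot 8 is free -> place at 8.
262 hashes to 2; slot 2 is free -> place at 2.
830 hashes to 11; 11 taken -> place at 12.
985 hashes to 10; slot 10 is free -> place at 10.
449 hashes to 7; slot 7 is free -> place at 7.
577 hashes to 5; slot 5 is free -> place at 5.
180 hashes to 11; 11,12 taken -> place at 0.
Table: [180, —, 262, —, —, 577, —, 449, 359, —, 985, 505, 830]

180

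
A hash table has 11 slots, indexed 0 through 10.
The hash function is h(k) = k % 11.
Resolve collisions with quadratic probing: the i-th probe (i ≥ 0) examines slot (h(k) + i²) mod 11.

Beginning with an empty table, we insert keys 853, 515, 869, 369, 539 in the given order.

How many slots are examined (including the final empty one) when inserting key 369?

2

853: h=6 → slot 6
515: h=9 → slot 9
869: h=0 → slot 0
369: h=6, probe 6,7 → slot 7
539: h=0, probe 0,1 → slot 1
Table: [869, 539, ∅, ∅, ∅, ∅, 853, 369, ∅, 515, ∅]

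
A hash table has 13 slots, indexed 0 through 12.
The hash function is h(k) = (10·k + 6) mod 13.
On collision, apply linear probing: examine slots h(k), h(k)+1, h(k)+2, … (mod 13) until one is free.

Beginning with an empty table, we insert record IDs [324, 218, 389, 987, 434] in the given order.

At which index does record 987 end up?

Insert 324: h=9, slot 9 empty -> index 9.
Insert 218: h=2, slot 2 empty -> index 2.
Insert 389: h=9, slot 9 occupied -> index 10.
Insert 987: h=9, slots 9,10 occupied -> index 11.
Insert 434: h=4, slot 4 empty -> index 4.
Table: [_, _, 218, _, 434, _, _, _, _, 324, 389, 987, _]

11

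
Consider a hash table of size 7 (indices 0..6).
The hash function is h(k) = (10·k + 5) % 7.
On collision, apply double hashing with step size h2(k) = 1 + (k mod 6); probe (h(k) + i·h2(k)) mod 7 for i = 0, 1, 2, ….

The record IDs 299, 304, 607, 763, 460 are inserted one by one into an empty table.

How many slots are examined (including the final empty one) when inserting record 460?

2

Insert 299: h=6, slot 6 empty → index 6.
Insert 304: h=0, slot 0 empty → index 0.
Insert 607: h=6, h2=2, slot 6 occupied → index 1.
Insert 763: h=5, slot 5 empty → index 5.
Insert 460: h=6, h2=5, slot 6 occupied → index 4.
Table: [304, 607, ∅, ∅, 460, 763, 299]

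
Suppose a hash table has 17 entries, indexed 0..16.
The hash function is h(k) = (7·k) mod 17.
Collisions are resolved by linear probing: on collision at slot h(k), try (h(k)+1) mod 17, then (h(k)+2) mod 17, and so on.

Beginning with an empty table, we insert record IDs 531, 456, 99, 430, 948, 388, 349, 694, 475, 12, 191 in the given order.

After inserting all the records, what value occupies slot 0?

531 hashes to 11; slot 11 is free → place at 11.
456 hashes to 13; slot 13 is free → place at 13.
99 hashes to 13; 13 taken → place at 14.
430 hashes to 1; slot 1 is free → place at 1.
948 hashes to 6; slot 6 is free → place at 6.
388 hashes to 13; 13,14 taken → place at 15.
349 hashes to 12; slot 12 is free → place at 12.
694 hashes to 13; 13,14,15 taken → place at 16.
475 hashes to 10; slot 10 is free → place at 10.
12 hashes to 16; 16 taken → place at 0.
191 hashes to 11; 11,12,13,14,15,16,0,1 taken → place at 2.
Table: [12, 430, 191, ∅, ∅, ∅, 948, ∅, ∅, ∅, 475, 531, 349, 456, 99, 388, 694]

12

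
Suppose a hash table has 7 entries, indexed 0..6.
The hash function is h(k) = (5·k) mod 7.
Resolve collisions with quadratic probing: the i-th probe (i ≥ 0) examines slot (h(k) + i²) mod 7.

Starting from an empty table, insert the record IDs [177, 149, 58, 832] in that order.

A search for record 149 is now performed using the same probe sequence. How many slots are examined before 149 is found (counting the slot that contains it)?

Insert 177: h=3, slot 3 empty -> index 3.
Insert 149: h=3, slot 3 occupied -> index 4.
Insert 58: h=3, slots 3,4 occupied -> index 0.
Insert 832: h=2, slot 2 empty -> index 2.
Table: [58, ∅, 832, 177, 149, ∅, ∅]
Lookup 149: h=3, probe 3,4 → found at 4.

2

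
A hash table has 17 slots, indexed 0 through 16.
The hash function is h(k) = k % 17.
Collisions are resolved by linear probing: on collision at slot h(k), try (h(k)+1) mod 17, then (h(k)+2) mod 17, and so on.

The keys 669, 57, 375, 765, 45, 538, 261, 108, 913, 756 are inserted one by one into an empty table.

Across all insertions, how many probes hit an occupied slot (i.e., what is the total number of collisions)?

10

669 hashes to 6; slot 6 is free -> place at 6.
57 hashes to 6; 6 taken -> place at 7.
375 hashes to 1; slot 1 is free -> place at 1.
765 hashes to 0; slot 0 is free -> place at 0.
45 hashes to 11; slot 11 is free -> place at 11.
538 hashes to 11; 11 taken -> place at 12.
261 hashes to 6; 6,7 taken -> place at 8.
108 hashes to 6; 6,7,8 taken -> place at 9.
913 hashes to 12; 12 taken -> place at 13.
756 hashes to 8; 8,9 taken -> place at 10.
Table: [765, 375, —, —, —, —, 669, 57, 261, 108, 756, 45, 538, 913, —, —, —]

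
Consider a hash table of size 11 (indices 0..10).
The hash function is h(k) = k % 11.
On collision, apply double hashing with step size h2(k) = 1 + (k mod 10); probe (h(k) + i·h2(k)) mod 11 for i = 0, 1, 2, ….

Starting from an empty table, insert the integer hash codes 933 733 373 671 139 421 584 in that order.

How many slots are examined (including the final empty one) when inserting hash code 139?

2

933: h=9 -> slot 9
733: h=7 -> slot 7
373: h=10 -> slot 10
671: h=0 -> slot 0
139: h=7, h2=10, probe 7,6 -> slot 6
421: h=3 -> slot 3
584: h=1 -> slot 1
Table: [671, 584, -, 421, -, -, 139, 733, -, 933, 373]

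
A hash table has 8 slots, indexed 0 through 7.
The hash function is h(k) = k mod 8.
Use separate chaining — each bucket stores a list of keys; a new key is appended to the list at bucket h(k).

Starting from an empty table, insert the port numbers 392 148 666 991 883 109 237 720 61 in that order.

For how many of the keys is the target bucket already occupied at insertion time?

392 → bucket 0
148 → bucket 4
666 → bucket 2
991 → bucket 7
883 → bucket 3
109 → bucket 5
237 → bucket 5 (collision)
720 → bucket 0 (collision)
61 → bucket 5 (collision)
Final buckets:
0: 392 -> 720
1: -
2: 666
3: 883
4: 148
5: 109 -> 237 -> 61
6: -
7: 991

3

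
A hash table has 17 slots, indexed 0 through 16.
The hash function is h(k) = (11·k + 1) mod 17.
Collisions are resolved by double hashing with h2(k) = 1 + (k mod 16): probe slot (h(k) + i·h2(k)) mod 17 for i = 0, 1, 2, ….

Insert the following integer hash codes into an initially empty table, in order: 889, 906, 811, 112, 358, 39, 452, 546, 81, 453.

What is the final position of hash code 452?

889 hashes to 5; slot 5 is free => place at 5.
906 hashes to 5, h2=11; 5 taken => place at 16.
811 hashes to 14; slot 14 is free => place at 14.
112 hashes to 9; slot 9 is free => place at 9.
358 hashes to 12; slot 12 is free => place at 12.
39 hashes to 5, h2=8; 5 taken => place at 13.
452 hashes to 9, h2=5; 9,14 taken => place at 2.
546 hashes to 6; slot 6 is free => place at 6.
81 hashes to 8; slot 8 is free => place at 8.
453 hashes to 3; slot 3 is free => place at 3.
Table: [—, —, 452, 453, —, 889, 546, —, 81, 112, —, —, 358, 39, 811, —, 906]

2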